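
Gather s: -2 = -2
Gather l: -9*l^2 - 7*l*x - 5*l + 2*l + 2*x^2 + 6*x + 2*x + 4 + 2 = -9*l^2 + l*(-7*x - 3) + 2*x^2 + 8*x + 6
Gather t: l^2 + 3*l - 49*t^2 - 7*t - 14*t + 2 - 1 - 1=l^2 + 3*l - 49*t^2 - 21*t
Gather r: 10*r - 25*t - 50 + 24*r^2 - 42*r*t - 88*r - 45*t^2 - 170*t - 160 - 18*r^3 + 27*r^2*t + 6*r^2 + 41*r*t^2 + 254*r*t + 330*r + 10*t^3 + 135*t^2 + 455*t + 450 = -18*r^3 + r^2*(27*t + 30) + r*(41*t^2 + 212*t + 252) + 10*t^3 + 90*t^2 + 260*t + 240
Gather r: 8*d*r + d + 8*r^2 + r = d + 8*r^2 + r*(8*d + 1)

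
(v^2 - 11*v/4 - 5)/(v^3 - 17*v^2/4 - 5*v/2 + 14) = (4*v + 5)/(4*v^2 - v - 14)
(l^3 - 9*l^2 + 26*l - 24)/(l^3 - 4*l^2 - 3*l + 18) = (l^2 - 6*l + 8)/(l^2 - l - 6)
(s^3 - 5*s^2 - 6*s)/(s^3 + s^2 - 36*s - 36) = s/(s + 6)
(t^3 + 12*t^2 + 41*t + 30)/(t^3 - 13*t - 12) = (t^2 + 11*t + 30)/(t^2 - t - 12)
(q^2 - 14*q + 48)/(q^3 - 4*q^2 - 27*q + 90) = (q - 8)/(q^2 + 2*q - 15)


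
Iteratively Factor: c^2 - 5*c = (c)*(c - 5)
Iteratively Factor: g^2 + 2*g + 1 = (g + 1)*(g + 1)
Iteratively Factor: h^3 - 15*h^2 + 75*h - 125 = (h - 5)*(h^2 - 10*h + 25) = (h - 5)^2*(h - 5)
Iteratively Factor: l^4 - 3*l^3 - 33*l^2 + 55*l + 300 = (l + 3)*(l^3 - 6*l^2 - 15*l + 100) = (l + 3)*(l + 4)*(l^2 - 10*l + 25) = (l - 5)*(l + 3)*(l + 4)*(l - 5)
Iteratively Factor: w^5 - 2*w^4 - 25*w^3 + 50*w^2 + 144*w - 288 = (w - 4)*(w^4 + 2*w^3 - 17*w^2 - 18*w + 72) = (w - 4)*(w - 3)*(w^3 + 5*w^2 - 2*w - 24) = (w - 4)*(w - 3)*(w - 2)*(w^2 + 7*w + 12) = (w - 4)*(w - 3)*(w - 2)*(w + 3)*(w + 4)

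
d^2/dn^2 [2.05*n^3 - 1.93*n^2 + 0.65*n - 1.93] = 12.3*n - 3.86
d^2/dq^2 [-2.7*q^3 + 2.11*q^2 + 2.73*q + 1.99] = 4.22 - 16.2*q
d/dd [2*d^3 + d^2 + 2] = 2*d*(3*d + 1)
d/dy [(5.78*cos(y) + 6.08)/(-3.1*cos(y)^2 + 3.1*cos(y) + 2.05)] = (-17.918*cos(y)^2 - 37.696*cos(y) + 6.999)*sin(y)/(9.61*cos(y)^4 - 19.22*cos(y)^3 - 3.1*cos(y)^2 + 12.71*cos(y) + 4.2025)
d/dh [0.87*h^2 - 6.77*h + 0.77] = 1.74*h - 6.77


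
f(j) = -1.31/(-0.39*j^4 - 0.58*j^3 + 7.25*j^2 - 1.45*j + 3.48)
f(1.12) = -0.14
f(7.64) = 0.00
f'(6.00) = -0.00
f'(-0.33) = -0.37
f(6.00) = 0.00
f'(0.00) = -0.16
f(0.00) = -0.38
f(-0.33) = -0.27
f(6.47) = 0.00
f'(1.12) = 0.15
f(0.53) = -0.28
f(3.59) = -13.45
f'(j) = -1.31*(1.56*j^3 + 1.74*j^2 - 14.5*j + 1.45)/(-0.39*j^4 - 0.58*j^3 + 7.25*j^2 - 1.45*j + 3.48)^2 = (-2.0436*j^3 - 2.2794*j^2 + 18.995*j - 1.8995)/(0.39*j^4 + 0.58*j^3 - 7.25*j^2 + 1.45*j - 3.48)^2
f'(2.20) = 0.02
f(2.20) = -0.07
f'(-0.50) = -0.32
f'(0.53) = 0.34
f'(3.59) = -6074.95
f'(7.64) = -0.00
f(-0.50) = -0.22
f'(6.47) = -0.00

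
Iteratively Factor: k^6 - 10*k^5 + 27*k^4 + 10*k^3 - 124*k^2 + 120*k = (k)*(k^5 - 10*k^4 + 27*k^3 + 10*k^2 - 124*k + 120) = k*(k - 5)*(k^4 - 5*k^3 + 2*k^2 + 20*k - 24) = k*(k - 5)*(k - 2)*(k^3 - 3*k^2 - 4*k + 12) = k*(k - 5)*(k - 2)*(k + 2)*(k^2 - 5*k + 6) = k*(k - 5)*(k - 2)^2*(k + 2)*(k - 3)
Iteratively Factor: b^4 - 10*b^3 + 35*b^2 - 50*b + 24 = (b - 1)*(b^3 - 9*b^2 + 26*b - 24) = (b - 2)*(b - 1)*(b^2 - 7*b + 12) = (b - 3)*(b - 2)*(b - 1)*(b - 4)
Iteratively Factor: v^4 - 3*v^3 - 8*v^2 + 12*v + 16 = (v - 4)*(v^3 + v^2 - 4*v - 4) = (v - 4)*(v + 2)*(v^2 - v - 2) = (v - 4)*(v - 2)*(v + 2)*(v + 1)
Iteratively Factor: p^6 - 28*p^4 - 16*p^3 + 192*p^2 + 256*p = (p - 4)*(p^5 + 4*p^4 - 12*p^3 - 64*p^2 - 64*p) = p*(p - 4)*(p^4 + 4*p^3 - 12*p^2 - 64*p - 64) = p*(p - 4)*(p + 2)*(p^3 + 2*p^2 - 16*p - 32) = p*(p - 4)^2*(p + 2)*(p^2 + 6*p + 8) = p*(p - 4)^2*(p + 2)*(p + 4)*(p + 2)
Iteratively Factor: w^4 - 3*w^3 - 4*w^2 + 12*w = (w - 3)*(w^3 - 4*w) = (w - 3)*(w - 2)*(w^2 + 2*w) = (w - 3)*(w - 2)*(w + 2)*(w)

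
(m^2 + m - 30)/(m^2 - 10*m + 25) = (m + 6)/(m - 5)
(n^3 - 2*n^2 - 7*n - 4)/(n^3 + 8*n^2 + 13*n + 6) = (n - 4)/(n + 6)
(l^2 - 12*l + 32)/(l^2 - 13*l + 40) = (l - 4)/(l - 5)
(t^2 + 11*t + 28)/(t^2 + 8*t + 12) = (t^2 + 11*t + 28)/(t^2 + 8*t + 12)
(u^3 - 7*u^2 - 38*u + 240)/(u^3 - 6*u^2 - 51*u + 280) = (u + 6)/(u + 7)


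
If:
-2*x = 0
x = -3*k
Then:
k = 0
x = 0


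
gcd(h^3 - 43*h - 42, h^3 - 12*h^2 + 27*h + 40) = h + 1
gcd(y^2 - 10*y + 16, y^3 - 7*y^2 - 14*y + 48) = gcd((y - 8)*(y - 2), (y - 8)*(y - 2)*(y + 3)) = y^2 - 10*y + 16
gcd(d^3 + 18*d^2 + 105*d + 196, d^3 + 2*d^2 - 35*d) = d + 7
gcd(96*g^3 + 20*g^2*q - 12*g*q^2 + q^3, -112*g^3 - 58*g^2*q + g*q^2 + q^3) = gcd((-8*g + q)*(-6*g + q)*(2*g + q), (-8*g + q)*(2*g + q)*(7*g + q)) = -16*g^2 - 6*g*q + q^2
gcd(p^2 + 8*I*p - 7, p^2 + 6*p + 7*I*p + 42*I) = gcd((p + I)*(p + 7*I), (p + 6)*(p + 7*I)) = p + 7*I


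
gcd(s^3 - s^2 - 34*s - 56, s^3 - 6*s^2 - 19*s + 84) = s^2 - 3*s - 28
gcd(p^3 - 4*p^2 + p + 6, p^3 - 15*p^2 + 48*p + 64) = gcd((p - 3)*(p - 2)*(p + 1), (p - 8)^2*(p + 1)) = p + 1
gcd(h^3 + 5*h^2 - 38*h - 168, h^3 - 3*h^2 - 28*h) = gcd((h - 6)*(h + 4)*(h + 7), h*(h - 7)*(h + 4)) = h + 4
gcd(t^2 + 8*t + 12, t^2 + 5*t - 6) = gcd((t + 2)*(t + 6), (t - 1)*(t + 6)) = t + 6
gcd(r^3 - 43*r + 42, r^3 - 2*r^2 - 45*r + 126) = r^2 + r - 42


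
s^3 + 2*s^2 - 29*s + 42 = (s - 3)*(s - 2)*(s + 7)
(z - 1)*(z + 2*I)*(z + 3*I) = z^3 - z^2 + 5*I*z^2 - 6*z - 5*I*z + 6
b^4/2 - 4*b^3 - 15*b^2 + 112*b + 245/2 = (b/2 + 1/2)*(b - 7)^2*(b + 5)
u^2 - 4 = (u - 2)*(u + 2)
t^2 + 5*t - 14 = (t - 2)*(t + 7)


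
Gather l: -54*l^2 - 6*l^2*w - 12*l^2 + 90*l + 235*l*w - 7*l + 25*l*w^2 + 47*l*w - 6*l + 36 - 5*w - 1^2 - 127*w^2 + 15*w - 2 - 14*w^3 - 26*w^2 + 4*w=l^2*(-6*w - 66) + l*(25*w^2 + 282*w + 77) - 14*w^3 - 153*w^2 + 14*w + 33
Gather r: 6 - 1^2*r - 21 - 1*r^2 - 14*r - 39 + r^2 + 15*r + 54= 0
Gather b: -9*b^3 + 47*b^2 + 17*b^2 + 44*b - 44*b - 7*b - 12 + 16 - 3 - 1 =-9*b^3 + 64*b^2 - 7*b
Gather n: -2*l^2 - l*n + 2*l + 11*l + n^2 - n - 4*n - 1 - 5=-2*l^2 + 13*l + n^2 + n*(-l - 5) - 6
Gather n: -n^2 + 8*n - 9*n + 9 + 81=-n^2 - n + 90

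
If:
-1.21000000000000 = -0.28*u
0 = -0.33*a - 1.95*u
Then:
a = -25.54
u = 4.32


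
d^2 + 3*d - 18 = (d - 3)*(d + 6)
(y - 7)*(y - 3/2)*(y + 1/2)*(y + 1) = y^4 - 7*y^3 - 7*y^2/4 + 23*y/2 + 21/4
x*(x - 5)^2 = x^3 - 10*x^2 + 25*x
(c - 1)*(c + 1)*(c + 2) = c^3 + 2*c^2 - c - 2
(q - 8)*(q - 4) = q^2 - 12*q + 32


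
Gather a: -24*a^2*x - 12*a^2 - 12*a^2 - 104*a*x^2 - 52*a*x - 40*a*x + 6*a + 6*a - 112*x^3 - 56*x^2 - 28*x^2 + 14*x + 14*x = a^2*(-24*x - 24) + a*(-104*x^2 - 92*x + 12) - 112*x^3 - 84*x^2 + 28*x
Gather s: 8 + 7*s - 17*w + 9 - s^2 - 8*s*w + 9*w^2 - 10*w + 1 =-s^2 + s*(7 - 8*w) + 9*w^2 - 27*w + 18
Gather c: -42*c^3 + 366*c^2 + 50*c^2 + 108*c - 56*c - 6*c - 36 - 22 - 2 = -42*c^3 + 416*c^2 + 46*c - 60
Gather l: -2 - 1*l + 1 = -l - 1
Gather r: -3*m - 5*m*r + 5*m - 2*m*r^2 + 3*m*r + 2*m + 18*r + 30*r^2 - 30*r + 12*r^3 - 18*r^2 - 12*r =4*m + 12*r^3 + r^2*(12 - 2*m) + r*(-2*m - 24)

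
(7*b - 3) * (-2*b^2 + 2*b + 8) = -14*b^3 + 20*b^2 + 50*b - 24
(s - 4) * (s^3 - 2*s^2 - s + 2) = s^4 - 6*s^3 + 7*s^2 + 6*s - 8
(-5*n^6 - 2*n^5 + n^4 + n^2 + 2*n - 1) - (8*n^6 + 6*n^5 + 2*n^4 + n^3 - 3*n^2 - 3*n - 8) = -13*n^6 - 8*n^5 - n^4 - n^3 + 4*n^2 + 5*n + 7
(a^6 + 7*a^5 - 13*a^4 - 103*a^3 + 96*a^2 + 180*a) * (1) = a^6 + 7*a^5 - 13*a^4 - 103*a^3 + 96*a^2 + 180*a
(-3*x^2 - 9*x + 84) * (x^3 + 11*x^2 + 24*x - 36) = -3*x^5 - 42*x^4 - 87*x^3 + 816*x^2 + 2340*x - 3024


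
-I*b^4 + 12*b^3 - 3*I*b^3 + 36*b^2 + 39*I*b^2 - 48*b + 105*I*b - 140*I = (b + 4)*(b + 5*I)*(b + 7*I)*(-I*b + I)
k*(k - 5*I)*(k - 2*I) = k^3 - 7*I*k^2 - 10*k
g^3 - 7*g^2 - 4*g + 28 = (g - 7)*(g - 2)*(g + 2)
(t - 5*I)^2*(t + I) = t^3 - 9*I*t^2 - 15*t - 25*I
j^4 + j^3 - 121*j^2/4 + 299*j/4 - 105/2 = (j - 5/2)*(j - 2)*(j - 3/2)*(j + 7)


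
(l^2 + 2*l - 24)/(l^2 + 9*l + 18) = (l - 4)/(l + 3)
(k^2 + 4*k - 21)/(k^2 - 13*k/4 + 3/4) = 4*(k + 7)/(4*k - 1)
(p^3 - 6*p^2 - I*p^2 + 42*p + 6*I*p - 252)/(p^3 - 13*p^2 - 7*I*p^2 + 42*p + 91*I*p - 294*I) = (p + 6*I)/(p - 7)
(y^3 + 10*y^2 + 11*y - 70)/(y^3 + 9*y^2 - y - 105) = (y - 2)/(y - 3)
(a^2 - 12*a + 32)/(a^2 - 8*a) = (a - 4)/a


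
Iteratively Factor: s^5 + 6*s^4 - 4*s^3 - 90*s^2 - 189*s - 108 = (s + 3)*(s^4 + 3*s^3 - 13*s^2 - 51*s - 36) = (s + 3)^2*(s^3 - 13*s - 12) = (s - 4)*(s + 3)^2*(s^2 + 4*s + 3) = (s - 4)*(s + 1)*(s + 3)^2*(s + 3)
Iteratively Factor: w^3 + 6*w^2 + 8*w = (w)*(w^2 + 6*w + 8) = w*(w + 2)*(w + 4)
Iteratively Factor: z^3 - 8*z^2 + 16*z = (z - 4)*(z^2 - 4*z) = z*(z - 4)*(z - 4)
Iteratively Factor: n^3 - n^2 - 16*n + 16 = (n + 4)*(n^2 - 5*n + 4) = (n - 4)*(n + 4)*(n - 1)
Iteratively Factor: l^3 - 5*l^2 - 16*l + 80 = (l - 5)*(l^2 - 16) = (l - 5)*(l + 4)*(l - 4)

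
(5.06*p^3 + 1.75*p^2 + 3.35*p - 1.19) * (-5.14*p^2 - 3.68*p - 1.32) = -26.0084*p^5 - 27.6158*p^4 - 30.3382*p^3 - 8.5214*p^2 - 0.0428000000000006*p + 1.5708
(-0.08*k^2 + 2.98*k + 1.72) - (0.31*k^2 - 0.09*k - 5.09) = -0.39*k^2 + 3.07*k + 6.81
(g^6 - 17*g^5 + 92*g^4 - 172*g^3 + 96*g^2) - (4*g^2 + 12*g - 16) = g^6 - 17*g^5 + 92*g^4 - 172*g^3 + 92*g^2 - 12*g + 16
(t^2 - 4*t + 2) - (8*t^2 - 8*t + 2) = -7*t^2 + 4*t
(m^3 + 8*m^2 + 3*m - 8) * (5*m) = 5*m^4 + 40*m^3 + 15*m^2 - 40*m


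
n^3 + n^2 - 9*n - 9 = (n - 3)*(n + 1)*(n + 3)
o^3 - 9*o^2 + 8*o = o*(o - 8)*(o - 1)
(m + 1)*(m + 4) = m^2 + 5*m + 4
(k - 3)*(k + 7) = k^2 + 4*k - 21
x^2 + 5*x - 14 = (x - 2)*(x + 7)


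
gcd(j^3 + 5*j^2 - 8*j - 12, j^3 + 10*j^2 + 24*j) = j + 6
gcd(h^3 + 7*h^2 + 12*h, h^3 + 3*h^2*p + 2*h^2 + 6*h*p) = h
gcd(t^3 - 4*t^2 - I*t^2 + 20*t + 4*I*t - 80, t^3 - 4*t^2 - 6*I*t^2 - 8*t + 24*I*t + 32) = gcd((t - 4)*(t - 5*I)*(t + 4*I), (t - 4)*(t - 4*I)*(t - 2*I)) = t - 4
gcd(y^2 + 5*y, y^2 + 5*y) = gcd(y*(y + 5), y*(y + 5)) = y^2 + 5*y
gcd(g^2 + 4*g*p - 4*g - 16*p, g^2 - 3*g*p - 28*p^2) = g + 4*p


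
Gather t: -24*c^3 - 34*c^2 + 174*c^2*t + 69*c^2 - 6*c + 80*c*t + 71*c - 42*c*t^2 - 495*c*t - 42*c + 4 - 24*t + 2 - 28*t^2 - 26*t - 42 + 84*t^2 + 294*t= -24*c^3 + 35*c^2 + 23*c + t^2*(56 - 42*c) + t*(174*c^2 - 415*c + 244) - 36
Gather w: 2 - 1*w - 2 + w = 0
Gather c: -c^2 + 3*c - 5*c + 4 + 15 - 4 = -c^2 - 2*c + 15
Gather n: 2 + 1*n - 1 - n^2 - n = 1 - n^2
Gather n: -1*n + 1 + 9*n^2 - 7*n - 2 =9*n^2 - 8*n - 1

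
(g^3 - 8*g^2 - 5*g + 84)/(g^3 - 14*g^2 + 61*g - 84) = (g + 3)/(g - 3)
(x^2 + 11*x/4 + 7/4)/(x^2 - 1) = (x + 7/4)/(x - 1)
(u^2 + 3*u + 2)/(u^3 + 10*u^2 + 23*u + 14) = 1/(u + 7)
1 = 1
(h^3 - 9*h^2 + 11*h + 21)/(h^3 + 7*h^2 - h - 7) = (h^2 - 10*h + 21)/(h^2 + 6*h - 7)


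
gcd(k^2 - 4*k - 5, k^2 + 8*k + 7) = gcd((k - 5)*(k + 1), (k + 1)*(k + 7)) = k + 1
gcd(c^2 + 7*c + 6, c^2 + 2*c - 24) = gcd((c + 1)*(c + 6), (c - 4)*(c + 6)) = c + 6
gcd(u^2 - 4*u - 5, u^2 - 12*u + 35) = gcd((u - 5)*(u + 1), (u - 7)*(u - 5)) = u - 5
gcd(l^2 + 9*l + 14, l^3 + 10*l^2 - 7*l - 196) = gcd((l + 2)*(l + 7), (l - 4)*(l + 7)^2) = l + 7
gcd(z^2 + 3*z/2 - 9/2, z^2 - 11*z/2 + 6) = z - 3/2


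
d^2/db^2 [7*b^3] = 42*b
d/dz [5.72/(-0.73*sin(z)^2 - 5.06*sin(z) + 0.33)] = (8.3512*sin(z) + 28.9432)*cos(z)/(0.73*sin(z)^2 + 5.06*sin(z) - 0.33)^2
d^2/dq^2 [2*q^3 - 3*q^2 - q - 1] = 12*q - 6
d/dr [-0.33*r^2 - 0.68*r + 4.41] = -0.66*r - 0.68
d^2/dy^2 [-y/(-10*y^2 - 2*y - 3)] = 4*(2*y*(10*y + 1)^2 - (15*y + 1)*(10*y^2 + 2*y + 3))/(10*y^2 + 2*y + 3)^3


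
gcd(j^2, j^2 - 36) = 1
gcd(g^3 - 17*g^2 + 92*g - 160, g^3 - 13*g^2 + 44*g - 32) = g^2 - 12*g + 32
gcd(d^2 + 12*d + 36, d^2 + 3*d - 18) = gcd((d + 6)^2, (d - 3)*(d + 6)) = d + 6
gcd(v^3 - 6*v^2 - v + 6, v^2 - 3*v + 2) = v - 1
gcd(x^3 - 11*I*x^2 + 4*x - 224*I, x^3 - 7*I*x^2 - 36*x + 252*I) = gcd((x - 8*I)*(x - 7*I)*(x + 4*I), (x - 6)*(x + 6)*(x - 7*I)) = x - 7*I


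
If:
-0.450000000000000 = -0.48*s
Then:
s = 0.94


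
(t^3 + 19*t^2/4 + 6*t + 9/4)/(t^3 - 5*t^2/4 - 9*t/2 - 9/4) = (t + 3)/(t - 3)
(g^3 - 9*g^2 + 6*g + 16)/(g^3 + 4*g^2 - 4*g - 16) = (g^2 - 7*g - 8)/(g^2 + 6*g + 8)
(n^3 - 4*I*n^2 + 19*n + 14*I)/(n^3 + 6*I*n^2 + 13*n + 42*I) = (n^2 - 6*I*n + 7)/(n^2 + 4*I*n + 21)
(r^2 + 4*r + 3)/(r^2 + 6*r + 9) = (r + 1)/(r + 3)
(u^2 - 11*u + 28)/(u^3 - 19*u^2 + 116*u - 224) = 1/(u - 8)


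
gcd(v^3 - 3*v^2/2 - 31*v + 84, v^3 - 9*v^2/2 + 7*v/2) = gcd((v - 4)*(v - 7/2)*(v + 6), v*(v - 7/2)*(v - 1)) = v - 7/2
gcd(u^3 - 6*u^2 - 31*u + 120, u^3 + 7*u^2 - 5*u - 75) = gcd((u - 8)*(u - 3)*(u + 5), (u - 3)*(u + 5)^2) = u^2 + 2*u - 15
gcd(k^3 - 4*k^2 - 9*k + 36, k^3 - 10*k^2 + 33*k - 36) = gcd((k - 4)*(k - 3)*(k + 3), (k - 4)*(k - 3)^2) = k^2 - 7*k + 12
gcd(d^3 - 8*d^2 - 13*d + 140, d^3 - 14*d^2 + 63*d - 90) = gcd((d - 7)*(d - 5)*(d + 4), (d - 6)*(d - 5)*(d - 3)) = d - 5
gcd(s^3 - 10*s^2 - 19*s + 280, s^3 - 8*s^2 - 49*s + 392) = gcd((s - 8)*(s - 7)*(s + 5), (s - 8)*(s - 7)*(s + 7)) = s^2 - 15*s + 56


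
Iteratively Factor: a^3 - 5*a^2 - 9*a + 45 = (a + 3)*(a^2 - 8*a + 15) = (a - 5)*(a + 3)*(a - 3)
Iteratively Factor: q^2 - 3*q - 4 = (q - 4)*(q + 1)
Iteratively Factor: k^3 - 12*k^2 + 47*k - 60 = (k - 3)*(k^2 - 9*k + 20) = (k - 5)*(k - 3)*(k - 4)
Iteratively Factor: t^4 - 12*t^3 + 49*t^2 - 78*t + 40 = (t - 4)*(t^3 - 8*t^2 + 17*t - 10) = (t - 5)*(t - 4)*(t^2 - 3*t + 2) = (t - 5)*(t - 4)*(t - 1)*(t - 2)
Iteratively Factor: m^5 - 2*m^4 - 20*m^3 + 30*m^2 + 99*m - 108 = (m - 4)*(m^4 + 2*m^3 - 12*m^2 - 18*m + 27) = (m - 4)*(m + 3)*(m^3 - m^2 - 9*m + 9) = (m - 4)*(m + 3)^2*(m^2 - 4*m + 3) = (m - 4)*(m - 3)*(m + 3)^2*(m - 1)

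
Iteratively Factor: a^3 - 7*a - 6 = (a - 3)*(a^2 + 3*a + 2) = (a - 3)*(a + 1)*(a + 2)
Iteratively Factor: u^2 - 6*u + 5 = (u - 5)*(u - 1)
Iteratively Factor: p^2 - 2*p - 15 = (p - 5)*(p + 3)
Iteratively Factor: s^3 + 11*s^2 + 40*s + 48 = (s + 4)*(s^2 + 7*s + 12) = (s + 3)*(s + 4)*(s + 4)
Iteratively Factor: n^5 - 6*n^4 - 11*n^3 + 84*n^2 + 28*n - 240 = (n - 4)*(n^4 - 2*n^3 - 19*n^2 + 8*n + 60) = (n - 4)*(n - 2)*(n^3 - 19*n - 30) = (n - 4)*(n - 2)*(n + 3)*(n^2 - 3*n - 10) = (n - 5)*(n - 4)*(n - 2)*(n + 3)*(n + 2)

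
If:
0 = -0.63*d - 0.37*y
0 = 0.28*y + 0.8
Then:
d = 1.68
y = -2.86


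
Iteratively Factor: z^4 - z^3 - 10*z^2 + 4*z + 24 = (z + 2)*(z^3 - 3*z^2 - 4*z + 12) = (z + 2)^2*(z^2 - 5*z + 6) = (z - 3)*(z + 2)^2*(z - 2)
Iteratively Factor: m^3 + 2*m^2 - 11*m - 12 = (m + 1)*(m^2 + m - 12) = (m - 3)*(m + 1)*(m + 4)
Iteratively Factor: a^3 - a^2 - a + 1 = (a - 1)*(a^2 - 1) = (a - 1)*(a + 1)*(a - 1)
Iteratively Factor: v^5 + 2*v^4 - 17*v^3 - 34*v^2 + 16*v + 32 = (v + 1)*(v^4 + v^3 - 18*v^2 - 16*v + 32) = (v + 1)*(v + 4)*(v^3 - 3*v^2 - 6*v + 8) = (v - 1)*(v + 1)*(v + 4)*(v^2 - 2*v - 8) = (v - 4)*(v - 1)*(v + 1)*(v + 4)*(v + 2)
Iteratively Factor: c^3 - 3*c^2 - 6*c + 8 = (c - 1)*(c^2 - 2*c - 8) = (c - 1)*(c + 2)*(c - 4)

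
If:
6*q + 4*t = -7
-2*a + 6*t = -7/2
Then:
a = 3*t + 7/4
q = -2*t/3 - 7/6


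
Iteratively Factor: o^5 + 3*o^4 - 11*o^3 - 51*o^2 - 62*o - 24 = (o + 1)*(o^4 + 2*o^3 - 13*o^2 - 38*o - 24) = (o + 1)*(o + 2)*(o^3 - 13*o - 12) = (o - 4)*(o + 1)*(o + 2)*(o^2 + 4*o + 3) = (o - 4)*(o + 1)*(o + 2)*(o + 3)*(o + 1)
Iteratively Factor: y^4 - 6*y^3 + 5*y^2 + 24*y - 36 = (y - 3)*(y^3 - 3*y^2 - 4*y + 12) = (y - 3)*(y + 2)*(y^2 - 5*y + 6) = (y - 3)^2*(y + 2)*(y - 2)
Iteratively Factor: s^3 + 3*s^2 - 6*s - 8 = (s + 1)*(s^2 + 2*s - 8) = (s + 1)*(s + 4)*(s - 2)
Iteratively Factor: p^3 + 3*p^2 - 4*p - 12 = (p - 2)*(p^2 + 5*p + 6) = (p - 2)*(p + 2)*(p + 3)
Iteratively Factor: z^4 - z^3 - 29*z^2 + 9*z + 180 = (z - 3)*(z^3 + 2*z^2 - 23*z - 60) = (z - 5)*(z - 3)*(z^2 + 7*z + 12) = (z - 5)*(z - 3)*(z + 3)*(z + 4)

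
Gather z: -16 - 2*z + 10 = -2*z - 6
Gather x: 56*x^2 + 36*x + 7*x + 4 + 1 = 56*x^2 + 43*x + 5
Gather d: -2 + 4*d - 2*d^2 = -2*d^2 + 4*d - 2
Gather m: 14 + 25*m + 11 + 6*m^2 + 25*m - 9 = 6*m^2 + 50*m + 16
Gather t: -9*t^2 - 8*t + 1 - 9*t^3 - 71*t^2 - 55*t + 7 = -9*t^3 - 80*t^2 - 63*t + 8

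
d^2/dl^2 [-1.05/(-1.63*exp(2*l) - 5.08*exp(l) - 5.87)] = (1.05*(3.26*exp(l) + 5.08)*(6.52*exp(l) + 10.16)*exp(l) - (6.846*exp(l) + 5.334)*(1.63*exp(2*l) + 5.08*exp(l) + 5.87))*exp(l)/(1.63*exp(2*l) + 5.08*exp(l) + 5.87)^3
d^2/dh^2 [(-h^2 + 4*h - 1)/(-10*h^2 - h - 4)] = 2*(-410*h^3 + 180*h^2 + 510*h - 7)/(1000*h^6 + 300*h^5 + 1230*h^4 + 241*h^3 + 492*h^2 + 48*h + 64)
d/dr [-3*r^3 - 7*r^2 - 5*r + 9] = -9*r^2 - 14*r - 5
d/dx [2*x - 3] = 2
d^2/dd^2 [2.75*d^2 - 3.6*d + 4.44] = 5.50000000000000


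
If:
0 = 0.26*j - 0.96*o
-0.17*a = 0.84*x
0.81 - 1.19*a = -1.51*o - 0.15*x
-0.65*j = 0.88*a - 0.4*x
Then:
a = 0.44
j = -0.66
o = -0.18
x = -0.09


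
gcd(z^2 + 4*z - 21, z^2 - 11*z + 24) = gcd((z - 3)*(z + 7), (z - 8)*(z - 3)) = z - 3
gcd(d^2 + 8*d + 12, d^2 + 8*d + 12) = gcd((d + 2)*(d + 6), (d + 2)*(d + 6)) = d^2 + 8*d + 12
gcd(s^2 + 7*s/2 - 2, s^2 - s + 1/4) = s - 1/2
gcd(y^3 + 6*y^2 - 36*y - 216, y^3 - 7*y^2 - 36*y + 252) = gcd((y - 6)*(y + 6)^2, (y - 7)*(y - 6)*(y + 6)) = y^2 - 36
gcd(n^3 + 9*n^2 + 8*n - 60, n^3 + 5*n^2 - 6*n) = n + 6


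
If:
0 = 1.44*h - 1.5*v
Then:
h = 1.04166666666667*v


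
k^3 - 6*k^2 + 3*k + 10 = (k - 5)*(k - 2)*(k + 1)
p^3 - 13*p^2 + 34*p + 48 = (p - 8)*(p - 6)*(p + 1)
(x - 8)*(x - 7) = x^2 - 15*x + 56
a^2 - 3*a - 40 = (a - 8)*(a + 5)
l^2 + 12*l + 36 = (l + 6)^2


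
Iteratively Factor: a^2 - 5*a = (a)*(a - 5)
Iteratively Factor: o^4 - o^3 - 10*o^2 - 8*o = (o + 1)*(o^3 - 2*o^2 - 8*o) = o*(o + 1)*(o^2 - 2*o - 8) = o*(o + 1)*(o + 2)*(o - 4)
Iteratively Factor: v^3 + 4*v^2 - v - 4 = (v - 1)*(v^2 + 5*v + 4) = (v - 1)*(v + 4)*(v + 1)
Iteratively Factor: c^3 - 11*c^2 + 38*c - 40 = (c - 5)*(c^2 - 6*c + 8) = (c - 5)*(c - 2)*(c - 4)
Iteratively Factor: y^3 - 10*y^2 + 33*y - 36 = (y - 3)*(y^2 - 7*y + 12) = (y - 3)^2*(y - 4)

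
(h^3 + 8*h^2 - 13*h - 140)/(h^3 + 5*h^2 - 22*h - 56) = (h + 5)/(h + 2)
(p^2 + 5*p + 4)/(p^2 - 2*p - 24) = (p + 1)/(p - 6)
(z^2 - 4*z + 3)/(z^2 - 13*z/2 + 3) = 2*(z^2 - 4*z + 3)/(2*z^2 - 13*z + 6)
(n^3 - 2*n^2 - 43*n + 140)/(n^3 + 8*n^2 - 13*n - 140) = (n - 5)/(n + 5)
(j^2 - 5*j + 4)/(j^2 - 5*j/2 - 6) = 2*(j - 1)/(2*j + 3)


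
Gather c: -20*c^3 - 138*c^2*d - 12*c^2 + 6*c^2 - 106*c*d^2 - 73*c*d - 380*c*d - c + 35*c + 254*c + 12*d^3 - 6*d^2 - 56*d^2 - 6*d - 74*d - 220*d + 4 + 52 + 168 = -20*c^3 + c^2*(-138*d - 6) + c*(-106*d^2 - 453*d + 288) + 12*d^3 - 62*d^2 - 300*d + 224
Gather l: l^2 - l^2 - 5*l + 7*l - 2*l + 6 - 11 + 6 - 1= 0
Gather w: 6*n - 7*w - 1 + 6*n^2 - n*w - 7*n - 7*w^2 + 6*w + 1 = 6*n^2 - n - 7*w^2 + w*(-n - 1)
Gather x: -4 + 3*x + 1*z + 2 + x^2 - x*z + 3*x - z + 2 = x^2 + x*(6 - z)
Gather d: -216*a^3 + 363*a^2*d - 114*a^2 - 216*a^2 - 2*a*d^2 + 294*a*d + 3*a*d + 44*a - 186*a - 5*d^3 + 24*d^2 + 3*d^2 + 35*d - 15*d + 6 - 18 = -216*a^3 - 330*a^2 - 142*a - 5*d^3 + d^2*(27 - 2*a) + d*(363*a^2 + 297*a + 20) - 12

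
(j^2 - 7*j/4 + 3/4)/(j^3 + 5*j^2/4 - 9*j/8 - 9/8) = 2*(4*j - 3)/(8*j^2 + 18*j + 9)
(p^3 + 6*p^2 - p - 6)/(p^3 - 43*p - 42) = (p - 1)/(p - 7)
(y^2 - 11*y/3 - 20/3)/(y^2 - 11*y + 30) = (y + 4/3)/(y - 6)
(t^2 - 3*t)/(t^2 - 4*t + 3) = t/(t - 1)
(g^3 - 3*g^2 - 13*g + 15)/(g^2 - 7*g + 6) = (g^2 - 2*g - 15)/(g - 6)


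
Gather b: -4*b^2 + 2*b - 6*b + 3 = -4*b^2 - 4*b + 3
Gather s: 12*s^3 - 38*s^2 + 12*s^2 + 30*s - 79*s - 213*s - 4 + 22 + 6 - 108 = 12*s^3 - 26*s^2 - 262*s - 84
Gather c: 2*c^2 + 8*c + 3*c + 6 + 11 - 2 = 2*c^2 + 11*c + 15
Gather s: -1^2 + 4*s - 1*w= 4*s - w - 1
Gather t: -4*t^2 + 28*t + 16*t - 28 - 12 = -4*t^2 + 44*t - 40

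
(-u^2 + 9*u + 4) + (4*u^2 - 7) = 3*u^2 + 9*u - 3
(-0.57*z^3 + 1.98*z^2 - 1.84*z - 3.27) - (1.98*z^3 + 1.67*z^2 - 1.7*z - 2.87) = -2.55*z^3 + 0.31*z^2 - 0.14*z - 0.4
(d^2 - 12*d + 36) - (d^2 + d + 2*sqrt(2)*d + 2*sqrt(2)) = -13*d - 2*sqrt(2)*d - 2*sqrt(2) + 36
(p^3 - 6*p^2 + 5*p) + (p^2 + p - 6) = p^3 - 5*p^2 + 6*p - 6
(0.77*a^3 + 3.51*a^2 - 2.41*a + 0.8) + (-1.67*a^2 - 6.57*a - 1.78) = 0.77*a^3 + 1.84*a^2 - 8.98*a - 0.98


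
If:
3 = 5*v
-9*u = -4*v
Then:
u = 4/15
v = 3/5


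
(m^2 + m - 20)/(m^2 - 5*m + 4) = (m + 5)/(m - 1)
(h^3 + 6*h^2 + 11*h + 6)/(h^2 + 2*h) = h + 4 + 3/h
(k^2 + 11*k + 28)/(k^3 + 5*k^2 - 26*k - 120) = (k + 7)/(k^2 + k - 30)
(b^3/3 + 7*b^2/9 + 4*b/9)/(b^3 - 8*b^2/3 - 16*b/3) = (b + 1)/(3*(b - 4))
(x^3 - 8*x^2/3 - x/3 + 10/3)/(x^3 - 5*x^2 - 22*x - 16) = (3*x^2 - 11*x + 10)/(3*(x^2 - 6*x - 16))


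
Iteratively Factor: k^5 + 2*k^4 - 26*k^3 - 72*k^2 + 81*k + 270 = (k - 5)*(k^4 + 7*k^3 + 9*k^2 - 27*k - 54) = (k - 5)*(k + 3)*(k^3 + 4*k^2 - 3*k - 18) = (k - 5)*(k - 2)*(k + 3)*(k^2 + 6*k + 9) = (k - 5)*(k - 2)*(k + 3)^2*(k + 3)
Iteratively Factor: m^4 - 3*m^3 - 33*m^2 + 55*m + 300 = (m - 5)*(m^3 + 2*m^2 - 23*m - 60) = (m - 5)^2*(m^2 + 7*m + 12) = (m - 5)^2*(m + 4)*(m + 3)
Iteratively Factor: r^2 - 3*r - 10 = (r + 2)*(r - 5)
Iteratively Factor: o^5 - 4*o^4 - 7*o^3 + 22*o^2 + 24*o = (o + 1)*(o^4 - 5*o^3 - 2*o^2 + 24*o) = (o + 1)*(o + 2)*(o^3 - 7*o^2 + 12*o) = (o - 3)*(o + 1)*(o + 2)*(o^2 - 4*o) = o*(o - 3)*(o + 1)*(o + 2)*(o - 4)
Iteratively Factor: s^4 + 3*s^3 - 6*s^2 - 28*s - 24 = (s + 2)*(s^3 + s^2 - 8*s - 12) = (s + 2)^2*(s^2 - s - 6) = (s + 2)^3*(s - 3)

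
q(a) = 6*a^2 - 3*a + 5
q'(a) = 12*a - 3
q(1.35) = 11.88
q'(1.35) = 13.20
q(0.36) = 4.70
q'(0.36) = 1.32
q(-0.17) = 5.68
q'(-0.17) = -5.04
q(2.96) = 48.69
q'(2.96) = 32.52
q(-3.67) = 96.82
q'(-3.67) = -47.04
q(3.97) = 87.66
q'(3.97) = 44.64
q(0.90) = 7.16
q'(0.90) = 7.80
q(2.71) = 40.93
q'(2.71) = 29.52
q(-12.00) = 905.00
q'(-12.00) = -147.00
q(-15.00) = 1400.00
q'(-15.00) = -183.00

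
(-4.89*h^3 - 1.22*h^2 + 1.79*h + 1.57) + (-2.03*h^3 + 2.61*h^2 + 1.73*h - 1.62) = -6.92*h^3 + 1.39*h^2 + 3.52*h - 0.05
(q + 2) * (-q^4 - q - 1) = -q^5 - 2*q^4 - q^2 - 3*q - 2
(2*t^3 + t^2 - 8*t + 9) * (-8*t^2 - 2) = -16*t^5 - 8*t^4 + 60*t^3 - 74*t^2 + 16*t - 18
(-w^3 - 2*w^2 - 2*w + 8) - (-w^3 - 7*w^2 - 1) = 5*w^2 - 2*w + 9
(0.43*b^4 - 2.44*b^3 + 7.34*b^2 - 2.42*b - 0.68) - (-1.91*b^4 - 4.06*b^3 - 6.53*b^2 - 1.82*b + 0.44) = 2.34*b^4 + 1.62*b^3 + 13.87*b^2 - 0.6*b - 1.12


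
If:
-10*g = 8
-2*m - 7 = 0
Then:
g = -4/5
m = -7/2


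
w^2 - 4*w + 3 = (w - 3)*(w - 1)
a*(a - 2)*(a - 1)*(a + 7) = a^4 + 4*a^3 - 19*a^2 + 14*a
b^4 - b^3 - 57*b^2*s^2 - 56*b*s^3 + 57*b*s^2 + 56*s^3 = (b - 1)*(b - 8*s)*(b + s)*(b + 7*s)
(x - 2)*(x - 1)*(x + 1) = x^3 - 2*x^2 - x + 2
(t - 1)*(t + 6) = t^2 + 5*t - 6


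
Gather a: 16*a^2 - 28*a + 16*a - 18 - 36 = 16*a^2 - 12*a - 54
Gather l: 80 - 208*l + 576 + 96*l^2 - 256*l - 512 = 96*l^2 - 464*l + 144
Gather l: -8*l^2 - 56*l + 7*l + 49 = -8*l^2 - 49*l + 49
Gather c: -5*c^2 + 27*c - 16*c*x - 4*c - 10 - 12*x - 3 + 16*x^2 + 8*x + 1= -5*c^2 + c*(23 - 16*x) + 16*x^2 - 4*x - 12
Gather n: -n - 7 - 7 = -n - 14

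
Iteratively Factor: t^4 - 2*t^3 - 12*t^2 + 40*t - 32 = (t - 2)*(t^3 - 12*t + 16) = (t - 2)^2*(t^2 + 2*t - 8) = (t - 2)^3*(t + 4)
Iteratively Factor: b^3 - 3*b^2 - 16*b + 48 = (b - 3)*(b^2 - 16) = (b - 3)*(b + 4)*(b - 4)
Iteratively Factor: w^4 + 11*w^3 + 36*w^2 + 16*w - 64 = (w + 4)*(w^3 + 7*w^2 + 8*w - 16) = (w - 1)*(w + 4)*(w^2 + 8*w + 16) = (w - 1)*(w + 4)^2*(w + 4)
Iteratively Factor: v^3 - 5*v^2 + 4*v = (v - 4)*(v^2 - v) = v*(v - 4)*(v - 1)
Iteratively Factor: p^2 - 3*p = (p)*(p - 3)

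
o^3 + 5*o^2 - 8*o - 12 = (o - 2)*(o + 1)*(o + 6)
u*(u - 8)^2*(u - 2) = u^4 - 18*u^3 + 96*u^2 - 128*u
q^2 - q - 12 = (q - 4)*(q + 3)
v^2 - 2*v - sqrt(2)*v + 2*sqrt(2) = (v - 2)*(v - sqrt(2))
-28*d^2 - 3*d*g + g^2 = (-7*d + g)*(4*d + g)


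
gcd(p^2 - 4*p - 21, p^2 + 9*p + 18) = p + 3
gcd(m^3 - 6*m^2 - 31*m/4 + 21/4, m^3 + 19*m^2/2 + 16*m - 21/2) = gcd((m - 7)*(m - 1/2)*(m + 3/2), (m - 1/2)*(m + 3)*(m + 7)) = m - 1/2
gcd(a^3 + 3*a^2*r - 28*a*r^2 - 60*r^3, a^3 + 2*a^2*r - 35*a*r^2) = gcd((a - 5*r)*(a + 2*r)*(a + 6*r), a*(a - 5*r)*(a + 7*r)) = -a + 5*r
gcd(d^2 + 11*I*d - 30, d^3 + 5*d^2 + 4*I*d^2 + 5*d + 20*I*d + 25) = d + 5*I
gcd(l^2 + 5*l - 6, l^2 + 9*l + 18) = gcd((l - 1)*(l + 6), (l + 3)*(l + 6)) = l + 6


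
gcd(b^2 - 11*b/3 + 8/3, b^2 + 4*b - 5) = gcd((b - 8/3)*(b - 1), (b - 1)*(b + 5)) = b - 1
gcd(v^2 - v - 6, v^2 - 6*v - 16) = v + 2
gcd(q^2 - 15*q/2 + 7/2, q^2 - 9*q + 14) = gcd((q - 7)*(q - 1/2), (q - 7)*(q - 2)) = q - 7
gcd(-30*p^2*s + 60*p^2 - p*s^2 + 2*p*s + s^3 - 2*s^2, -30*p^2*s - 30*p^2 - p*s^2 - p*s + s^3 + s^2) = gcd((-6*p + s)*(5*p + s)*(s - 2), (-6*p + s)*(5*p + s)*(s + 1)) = 30*p^2 + p*s - s^2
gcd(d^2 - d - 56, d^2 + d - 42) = d + 7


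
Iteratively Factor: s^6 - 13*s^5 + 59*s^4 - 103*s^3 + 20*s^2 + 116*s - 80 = (s - 2)*(s^5 - 11*s^4 + 37*s^3 - 29*s^2 - 38*s + 40) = (s - 4)*(s - 2)*(s^4 - 7*s^3 + 9*s^2 + 7*s - 10) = (s - 4)*(s - 2)^2*(s^3 - 5*s^2 - s + 5) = (s - 4)*(s - 2)^2*(s + 1)*(s^2 - 6*s + 5) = (s - 4)*(s - 2)^2*(s - 1)*(s + 1)*(s - 5)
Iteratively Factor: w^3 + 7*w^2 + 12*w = (w + 3)*(w^2 + 4*w) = (w + 3)*(w + 4)*(w)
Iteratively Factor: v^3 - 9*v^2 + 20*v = (v - 4)*(v^2 - 5*v) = v*(v - 4)*(v - 5)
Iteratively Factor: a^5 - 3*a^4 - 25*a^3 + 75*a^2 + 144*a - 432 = (a - 4)*(a^4 + a^3 - 21*a^2 - 9*a + 108) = (a - 4)*(a - 3)*(a^3 + 4*a^2 - 9*a - 36) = (a - 4)*(a - 3)*(a + 4)*(a^2 - 9) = (a - 4)*(a - 3)*(a + 3)*(a + 4)*(a - 3)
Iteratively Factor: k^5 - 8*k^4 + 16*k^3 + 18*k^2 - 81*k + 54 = (k - 1)*(k^4 - 7*k^3 + 9*k^2 + 27*k - 54) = (k - 3)*(k - 1)*(k^3 - 4*k^2 - 3*k + 18) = (k - 3)*(k - 1)*(k + 2)*(k^2 - 6*k + 9) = (k - 3)^2*(k - 1)*(k + 2)*(k - 3)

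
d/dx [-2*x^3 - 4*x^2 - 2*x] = -6*x^2 - 8*x - 2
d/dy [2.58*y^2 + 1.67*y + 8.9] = 5.16*y + 1.67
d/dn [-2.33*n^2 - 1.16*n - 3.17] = -4.66*n - 1.16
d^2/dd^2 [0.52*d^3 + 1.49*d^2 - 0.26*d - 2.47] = 3.12*d + 2.98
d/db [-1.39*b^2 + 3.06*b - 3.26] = 3.06 - 2.78*b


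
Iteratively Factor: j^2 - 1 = (j + 1)*(j - 1)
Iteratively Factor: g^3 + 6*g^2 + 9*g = (g + 3)*(g^2 + 3*g) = g*(g + 3)*(g + 3)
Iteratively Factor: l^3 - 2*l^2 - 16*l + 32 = (l - 4)*(l^2 + 2*l - 8) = (l - 4)*(l - 2)*(l + 4)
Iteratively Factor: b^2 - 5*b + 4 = (b - 1)*(b - 4)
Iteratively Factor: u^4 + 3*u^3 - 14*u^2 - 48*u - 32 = (u - 4)*(u^3 + 7*u^2 + 14*u + 8) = (u - 4)*(u + 2)*(u^2 + 5*u + 4) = (u - 4)*(u + 1)*(u + 2)*(u + 4)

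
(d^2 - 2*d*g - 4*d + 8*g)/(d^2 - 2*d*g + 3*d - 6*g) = (d - 4)/(d + 3)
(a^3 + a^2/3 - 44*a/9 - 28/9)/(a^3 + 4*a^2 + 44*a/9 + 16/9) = (3*a - 7)/(3*a + 4)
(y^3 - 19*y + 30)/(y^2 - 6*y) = (y^3 - 19*y + 30)/(y*(y - 6))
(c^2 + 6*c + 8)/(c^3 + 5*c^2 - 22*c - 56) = (c + 4)/(c^2 + 3*c - 28)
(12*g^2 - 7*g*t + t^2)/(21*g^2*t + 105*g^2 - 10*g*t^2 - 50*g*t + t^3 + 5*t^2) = (-4*g + t)/(-7*g*t - 35*g + t^2 + 5*t)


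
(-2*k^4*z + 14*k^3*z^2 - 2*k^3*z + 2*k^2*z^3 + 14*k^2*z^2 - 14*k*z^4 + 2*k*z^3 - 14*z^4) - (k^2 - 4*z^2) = -2*k^4*z + 14*k^3*z^2 - 2*k^3*z + 2*k^2*z^3 + 14*k^2*z^2 - k^2 - 14*k*z^4 + 2*k*z^3 - 14*z^4 + 4*z^2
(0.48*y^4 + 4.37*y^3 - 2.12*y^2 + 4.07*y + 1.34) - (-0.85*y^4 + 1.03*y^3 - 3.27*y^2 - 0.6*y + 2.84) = 1.33*y^4 + 3.34*y^3 + 1.15*y^2 + 4.67*y - 1.5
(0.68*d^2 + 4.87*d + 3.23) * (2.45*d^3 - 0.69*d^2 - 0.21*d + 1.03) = 1.666*d^5 + 11.4623*d^4 + 4.4104*d^3 - 2.551*d^2 + 4.3378*d + 3.3269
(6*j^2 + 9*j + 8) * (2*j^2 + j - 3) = 12*j^4 + 24*j^3 + 7*j^2 - 19*j - 24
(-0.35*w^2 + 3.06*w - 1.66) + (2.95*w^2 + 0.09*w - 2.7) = 2.6*w^2 + 3.15*w - 4.36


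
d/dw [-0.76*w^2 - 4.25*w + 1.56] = -1.52*w - 4.25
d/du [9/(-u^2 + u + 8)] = 9*(2*u - 1)/(-u^2 + u + 8)^2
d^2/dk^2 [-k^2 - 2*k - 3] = -2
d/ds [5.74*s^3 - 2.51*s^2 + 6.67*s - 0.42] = 17.22*s^2 - 5.02*s + 6.67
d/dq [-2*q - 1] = -2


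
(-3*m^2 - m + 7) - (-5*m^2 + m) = 2*m^2 - 2*m + 7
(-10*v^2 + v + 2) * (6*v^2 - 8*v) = -60*v^4 + 86*v^3 + 4*v^2 - 16*v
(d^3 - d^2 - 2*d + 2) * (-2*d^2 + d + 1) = -2*d^5 + 3*d^4 + 4*d^3 - 7*d^2 + 2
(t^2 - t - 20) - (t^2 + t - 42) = 22 - 2*t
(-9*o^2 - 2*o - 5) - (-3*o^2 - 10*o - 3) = -6*o^2 + 8*o - 2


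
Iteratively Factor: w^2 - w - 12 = (w - 4)*(w + 3)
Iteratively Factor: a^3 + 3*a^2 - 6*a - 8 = (a + 4)*(a^2 - a - 2) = (a - 2)*(a + 4)*(a + 1)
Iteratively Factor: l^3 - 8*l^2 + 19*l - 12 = (l - 1)*(l^2 - 7*l + 12) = (l - 4)*(l - 1)*(l - 3)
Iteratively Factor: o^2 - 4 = (o + 2)*(o - 2)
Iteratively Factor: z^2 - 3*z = (z - 3)*(z)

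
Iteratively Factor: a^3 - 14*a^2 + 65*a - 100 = (a - 5)*(a^2 - 9*a + 20) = (a - 5)*(a - 4)*(a - 5)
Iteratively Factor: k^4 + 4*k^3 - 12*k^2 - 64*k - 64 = (k + 4)*(k^3 - 12*k - 16) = (k + 2)*(k + 4)*(k^2 - 2*k - 8) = (k + 2)^2*(k + 4)*(k - 4)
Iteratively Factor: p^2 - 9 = (p - 3)*(p + 3)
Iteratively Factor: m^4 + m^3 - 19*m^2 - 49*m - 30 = (m + 3)*(m^3 - 2*m^2 - 13*m - 10) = (m - 5)*(m + 3)*(m^2 + 3*m + 2) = (m - 5)*(m + 2)*(m + 3)*(m + 1)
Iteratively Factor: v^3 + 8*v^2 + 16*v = (v + 4)*(v^2 + 4*v) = v*(v + 4)*(v + 4)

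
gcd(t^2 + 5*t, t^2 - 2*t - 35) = t + 5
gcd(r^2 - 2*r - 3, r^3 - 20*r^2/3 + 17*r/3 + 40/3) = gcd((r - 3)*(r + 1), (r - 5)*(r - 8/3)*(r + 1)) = r + 1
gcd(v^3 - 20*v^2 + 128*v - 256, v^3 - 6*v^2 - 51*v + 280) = v - 8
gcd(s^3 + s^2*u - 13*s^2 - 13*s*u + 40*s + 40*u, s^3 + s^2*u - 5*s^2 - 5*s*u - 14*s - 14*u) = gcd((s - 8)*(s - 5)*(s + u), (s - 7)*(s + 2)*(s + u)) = s + u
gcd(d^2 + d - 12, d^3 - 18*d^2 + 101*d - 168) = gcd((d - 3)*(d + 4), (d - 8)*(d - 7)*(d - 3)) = d - 3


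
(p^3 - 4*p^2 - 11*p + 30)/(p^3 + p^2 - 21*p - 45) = (p - 2)/(p + 3)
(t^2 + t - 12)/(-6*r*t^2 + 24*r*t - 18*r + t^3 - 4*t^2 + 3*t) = (-t - 4)/(6*r*t - 6*r - t^2 + t)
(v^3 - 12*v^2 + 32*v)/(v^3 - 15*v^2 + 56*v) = (v - 4)/(v - 7)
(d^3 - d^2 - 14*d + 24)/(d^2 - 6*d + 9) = (d^2 + 2*d - 8)/(d - 3)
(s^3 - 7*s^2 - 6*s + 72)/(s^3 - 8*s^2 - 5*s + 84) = (s - 6)/(s - 7)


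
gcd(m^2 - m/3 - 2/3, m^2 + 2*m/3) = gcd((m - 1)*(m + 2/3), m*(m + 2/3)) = m + 2/3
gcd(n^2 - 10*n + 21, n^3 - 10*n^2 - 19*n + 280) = n - 7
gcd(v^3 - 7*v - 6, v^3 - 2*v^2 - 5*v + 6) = v^2 - v - 6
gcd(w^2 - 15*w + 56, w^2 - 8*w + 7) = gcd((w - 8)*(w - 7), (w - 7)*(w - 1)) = w - 7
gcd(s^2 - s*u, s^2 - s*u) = s^2 - s*u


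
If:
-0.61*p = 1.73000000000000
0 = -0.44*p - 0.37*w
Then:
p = -2.84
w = 3.37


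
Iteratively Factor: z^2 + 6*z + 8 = (z + 2)*(z + 4)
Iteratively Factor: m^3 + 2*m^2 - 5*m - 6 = (m + 1)*(m^2 + m - 6) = (m + 1)*(m + 3)*(m - 2)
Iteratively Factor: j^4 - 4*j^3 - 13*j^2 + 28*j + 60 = (j - 5)*(j^3 + j^2 - 8*j - 12) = (j - 5)*(j - 3)*(j^2 + 4*j + 4) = (j - 5)*(j - 3)*(j + 2)*(j + 2)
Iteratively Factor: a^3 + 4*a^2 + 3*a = (a + 1)*(a^2 + 3*a) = a*(a + 1)*(a + 3)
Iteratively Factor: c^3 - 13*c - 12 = (c + 1)*(c^2 - c - 12) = (c + 1)*(c + 3)*(c - 4)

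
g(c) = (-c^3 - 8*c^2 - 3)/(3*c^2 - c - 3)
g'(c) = (1 - 6*c)*(-c^3 - 8*c^2 - 3)/(3*c^2 - c - 3)^2 + (-3*c^2 - 16*c)/(3*c^2 - c - 3) = (c*(3*c + 16)*(-3*c^2 + c + 3) + (6*c - 1)*(c^3 + 8*c^2 + 3))/(-3*c^2 + c + 3)^2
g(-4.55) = -1.17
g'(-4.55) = -0.35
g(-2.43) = -2.09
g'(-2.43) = -0.67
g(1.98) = -6.21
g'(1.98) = 3.56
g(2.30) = -5.44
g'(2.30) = 1.60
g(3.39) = -4.77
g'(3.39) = 0.12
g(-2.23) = -2.24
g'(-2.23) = -0.81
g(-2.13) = -2.33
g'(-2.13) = -0.91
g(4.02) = -4.76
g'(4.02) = -0.07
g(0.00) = 1.00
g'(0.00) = -0.33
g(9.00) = -5.97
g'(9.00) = -0.30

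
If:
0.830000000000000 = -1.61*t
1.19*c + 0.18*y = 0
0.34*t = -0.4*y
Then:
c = -0.07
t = -0.52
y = 0.44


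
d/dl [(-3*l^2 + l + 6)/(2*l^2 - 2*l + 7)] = (4*l^2 - 66*l + 19)/(4*l^4 - 8*l^3 + 32*l^2 - 28*l + 49)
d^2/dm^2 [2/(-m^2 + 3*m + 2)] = 4*(-m^2 + 3*m + (2*m - 3)^2 + 2)/(-m^2 + 3*m + 2)^3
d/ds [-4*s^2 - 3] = -8*s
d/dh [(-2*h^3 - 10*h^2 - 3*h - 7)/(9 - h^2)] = (2*h^4 - 57*h^2 - 194*h - 27)/(h^4 - 18*h^2 + 81)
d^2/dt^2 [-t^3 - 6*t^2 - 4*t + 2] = -6*t - 12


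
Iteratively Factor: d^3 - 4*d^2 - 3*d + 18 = (d - 3)*(d^2 - d - 6) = (d - 3)*(d + 2)*(d - 3)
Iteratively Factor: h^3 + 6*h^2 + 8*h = (h + 2)*(h^2 + 4*h) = h*(h + 2)*(h + 4)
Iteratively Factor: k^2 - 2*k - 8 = (k - 4)*(k + 2)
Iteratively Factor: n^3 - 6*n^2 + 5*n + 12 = (n + 1)*(n^2 - 7*n + 12) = (n - 3)*(n + 1)*(n - 4)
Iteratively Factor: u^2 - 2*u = (u - 2)*(u)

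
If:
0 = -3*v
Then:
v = 0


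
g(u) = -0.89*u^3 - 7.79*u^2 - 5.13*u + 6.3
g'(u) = -2.67*u^2 - 15.58*u - 5.13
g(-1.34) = 1.33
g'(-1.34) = 10.95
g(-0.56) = 6.89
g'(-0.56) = 2.76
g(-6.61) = -43.12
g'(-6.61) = -18.80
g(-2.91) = -22.81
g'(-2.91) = 17.60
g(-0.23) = 7.08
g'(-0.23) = -1.69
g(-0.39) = 7.17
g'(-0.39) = 0.54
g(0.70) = -1.41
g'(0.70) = -17.34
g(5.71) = -442.67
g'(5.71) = -181.14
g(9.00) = -1319.67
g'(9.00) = -361.62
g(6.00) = -497.16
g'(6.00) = -194.73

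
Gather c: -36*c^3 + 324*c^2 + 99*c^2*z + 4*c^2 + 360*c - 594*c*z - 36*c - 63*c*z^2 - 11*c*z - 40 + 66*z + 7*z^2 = -36*c^3 + c^2*(99*z + 328) + c*(-63*z^2 - 605*z + 324) + 7*z^2 + 66*z - 40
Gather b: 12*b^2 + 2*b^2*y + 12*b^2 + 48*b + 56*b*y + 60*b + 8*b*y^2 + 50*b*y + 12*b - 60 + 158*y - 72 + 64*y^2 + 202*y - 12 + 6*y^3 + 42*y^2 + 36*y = b^2*(2*y + 24) + b*(8*y^2 + 106*y + 120) + 6*y^3 + 106*y^2 + 396*y - 144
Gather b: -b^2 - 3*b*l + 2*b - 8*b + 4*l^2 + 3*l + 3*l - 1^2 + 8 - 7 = -b^2 + b*(-3*l - 6) + 4*l^2 + 6*l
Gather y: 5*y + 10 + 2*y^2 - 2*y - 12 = 2*y^2 + 3*y - 2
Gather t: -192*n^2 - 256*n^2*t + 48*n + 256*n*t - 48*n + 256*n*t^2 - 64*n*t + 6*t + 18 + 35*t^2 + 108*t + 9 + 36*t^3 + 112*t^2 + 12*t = -192*n^2 + 36*t^3 + t^2*(256*n + 147) + t*(-256*n^2 + 192*n + 126) + 27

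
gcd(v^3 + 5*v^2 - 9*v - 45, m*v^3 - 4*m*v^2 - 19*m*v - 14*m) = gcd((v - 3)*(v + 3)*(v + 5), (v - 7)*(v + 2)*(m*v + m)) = 1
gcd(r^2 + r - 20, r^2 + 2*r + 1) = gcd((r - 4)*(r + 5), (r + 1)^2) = 1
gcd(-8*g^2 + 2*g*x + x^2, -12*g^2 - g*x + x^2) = 1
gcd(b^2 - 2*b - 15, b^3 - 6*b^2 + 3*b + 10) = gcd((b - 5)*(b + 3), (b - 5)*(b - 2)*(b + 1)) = b - 5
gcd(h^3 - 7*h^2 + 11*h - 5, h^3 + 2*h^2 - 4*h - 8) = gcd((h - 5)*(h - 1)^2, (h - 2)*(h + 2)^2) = 1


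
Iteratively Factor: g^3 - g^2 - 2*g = (g - 2)*(g^2 + g) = (g - 2)*(g + 1)*(g)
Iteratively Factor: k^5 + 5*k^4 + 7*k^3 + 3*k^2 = (k + 1)*(k^4 + 4*k^3 + 3*k^2) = (k + 1)*(k + 3)*(k^3 + k^2) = k*(k + 1)*(k + 3)*(k^2 + k) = k*(k + 1)^2*(k + 3)*(k)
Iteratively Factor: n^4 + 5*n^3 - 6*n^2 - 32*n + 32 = (n - 1)*(n^3 + 6*n^2 - 32) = (n - 2)*(n - 1)*(n^2 + 8*n + 16) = (n - 2)*(n - 1)*(n + 4)*(n + 4)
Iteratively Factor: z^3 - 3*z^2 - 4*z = (z - 4)*(z^2 + z) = (z - 4)*(z + 1)*(z)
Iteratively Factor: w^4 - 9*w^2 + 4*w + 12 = (w - 2)*(w^3 + 2*w^2 - 5*w - 6) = (w - 2)*(w + 3)*(w^2 - w - 2) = (w - 2)*(w + 1)*(w + 3)*(w - 2)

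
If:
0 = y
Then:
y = 0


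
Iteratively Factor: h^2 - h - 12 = (h - 4)*(h + 3)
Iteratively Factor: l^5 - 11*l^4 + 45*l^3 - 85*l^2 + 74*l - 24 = (l - 1)*(l^4 - 10*l^3 + 35*l^2 - 50*l + 24) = (l - 3)*(l - 1)*(l^3 - 7*l^2 + 14*l - 8) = (l - 3)*(l - 2)*(l - 1)*(l^2 - 5*l + 4) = (l - 3)*(l - 2)*(l - 1)^2*(l - 4)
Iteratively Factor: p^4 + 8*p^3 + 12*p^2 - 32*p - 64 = (p - 2)*(p^3 + 10*p^2 + 32*p + 32) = (p - 2)*(p + 2)*(p^2 + 8*p + 16) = (p - 2)*(p + 2)*(p + 4)*(p + 4)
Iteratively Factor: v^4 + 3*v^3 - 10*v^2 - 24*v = (v + 4)*(v^3 - v^2 - 6*v) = (v - 3)*(v + 4)*(v^2 + 2*v) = v*(v - 3)*(v + 4)*(v + 2)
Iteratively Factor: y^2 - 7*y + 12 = (y - 4)*(y - 3)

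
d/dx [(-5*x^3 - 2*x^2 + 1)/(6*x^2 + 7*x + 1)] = (-30*x^4 - 70*x^3 - 29*x^2 - 16*x - 7)/(36*x^4 + 84*x^3 + 61*x^2 + 14*x + 1)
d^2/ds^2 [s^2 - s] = 2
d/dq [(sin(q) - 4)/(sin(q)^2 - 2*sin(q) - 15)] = (8*sin(q) + cos(q)^2 - 24)*cos(q)/((sin(q) - 5)^2*(sin(q) + 3)^2)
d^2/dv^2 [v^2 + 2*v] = 2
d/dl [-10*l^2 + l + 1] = 1 - 20*l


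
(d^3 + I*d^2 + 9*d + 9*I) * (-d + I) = -d^4 - 10*d^2 - 9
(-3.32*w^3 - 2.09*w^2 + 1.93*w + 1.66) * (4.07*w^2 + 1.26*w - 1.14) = -13.5124*w^5 - 12.6895*w^4 + 9.0065*w^3 + 11.5706*w^2 - 0.1086*w - 1.8924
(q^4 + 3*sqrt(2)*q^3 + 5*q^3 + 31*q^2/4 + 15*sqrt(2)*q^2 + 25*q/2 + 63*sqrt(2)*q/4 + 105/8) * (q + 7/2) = q^5 + 3*sqrt(2)*q^4 + 17*q^4/2 + 101*q^3/4 + 51*sqrt(2)*q^3/2 + 317*q^2/8 + 273*sqrt(2)*q^2/4 + 455*q/8 + 441*sqrt(2)*q/8 + 735/16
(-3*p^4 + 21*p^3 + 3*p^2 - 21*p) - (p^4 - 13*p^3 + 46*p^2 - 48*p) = -4*p^4 + 34*p^3 - 43*p^2 + 27*p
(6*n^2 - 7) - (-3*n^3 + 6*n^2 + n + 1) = 3*n^3 - n - 8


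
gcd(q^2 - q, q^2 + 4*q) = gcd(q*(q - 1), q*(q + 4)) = q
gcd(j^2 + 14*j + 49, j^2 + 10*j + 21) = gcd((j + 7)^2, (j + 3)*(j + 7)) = j + 7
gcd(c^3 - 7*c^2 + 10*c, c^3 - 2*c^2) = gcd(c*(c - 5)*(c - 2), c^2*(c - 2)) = c^2 - 2*c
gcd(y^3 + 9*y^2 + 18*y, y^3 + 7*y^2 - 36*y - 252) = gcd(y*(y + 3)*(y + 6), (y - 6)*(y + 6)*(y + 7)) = y + 6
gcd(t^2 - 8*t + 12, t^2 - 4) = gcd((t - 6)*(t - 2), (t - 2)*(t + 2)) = t - 2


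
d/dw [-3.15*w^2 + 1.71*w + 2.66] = 1.71 - 6.3*w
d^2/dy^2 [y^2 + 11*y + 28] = 2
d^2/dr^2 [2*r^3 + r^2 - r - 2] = 12*r + 2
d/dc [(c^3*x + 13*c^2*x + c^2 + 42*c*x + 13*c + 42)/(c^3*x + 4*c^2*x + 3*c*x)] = (-9*c^4*x - c^4 - 78*c^3*x - 26*c^3 - 129*c^2*x - 175*c^2 - 336*c - 126)/(c^2*x*(c^4 + 8*c^3 + 22*c^2 + 24*c + 9))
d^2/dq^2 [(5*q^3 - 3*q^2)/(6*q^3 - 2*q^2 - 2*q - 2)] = 3*(-4*q^6 + 15*q^5 + 21*q^4 - 20*q^3 + 8*q^2 + 5*q - 1)/(27*q^9 - 27*q^8 - 18*q^7 - 10*q^6 + 24*q^5 + 12*q^4 + 2*q^3 - 6*q^2 - 3*q - 1)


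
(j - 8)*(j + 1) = j^2 - 7*j - 8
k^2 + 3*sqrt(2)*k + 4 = (k + sqrt(2))*(k + 2*sqrt(2))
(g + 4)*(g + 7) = g^2 + 11*g + 28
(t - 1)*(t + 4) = t^2 + 3*t - 4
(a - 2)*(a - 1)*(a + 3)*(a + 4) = a^4 + 4*a^3 - 7*a^2 - 22*a + 24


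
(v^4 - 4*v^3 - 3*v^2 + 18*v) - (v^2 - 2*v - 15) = v^4 - 4*v^3 - 4*v^2 + 20*v + 15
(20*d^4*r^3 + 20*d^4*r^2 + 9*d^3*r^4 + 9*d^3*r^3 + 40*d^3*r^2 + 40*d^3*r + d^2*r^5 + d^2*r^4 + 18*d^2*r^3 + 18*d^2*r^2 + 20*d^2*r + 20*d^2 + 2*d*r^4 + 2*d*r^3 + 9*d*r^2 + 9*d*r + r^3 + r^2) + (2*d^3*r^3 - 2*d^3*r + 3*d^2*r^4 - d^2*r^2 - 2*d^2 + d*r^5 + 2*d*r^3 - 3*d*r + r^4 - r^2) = 20*d^4*r^3 + 20*d^4*r^2 + 9*d^3*r^4 + 11*d^3*r^3 + 40*d^3*r^2 + 38*d^3*r + d^2*r^5 + 4*d^2*r^4 + 18*d^2*r^3 + 17*d^2*r^2 + 20*d^2*r + 18*d^2 + d*r^5 + 2*d*r^4 + 4*d*r^3 + 9*d*r^2 + 6*d*r + r^4 + r^3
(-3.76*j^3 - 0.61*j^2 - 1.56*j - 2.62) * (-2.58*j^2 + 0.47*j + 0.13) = 9.7008*j^5 - 0.1934*j^4 + 3.2493*j^3 + 5.9471*j^2 - 1.4342*j - 0.3406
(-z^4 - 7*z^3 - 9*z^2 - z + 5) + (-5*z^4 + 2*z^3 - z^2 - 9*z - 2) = -6*z^4 - 5*z^3 - 10*z^2 - 10*z + 3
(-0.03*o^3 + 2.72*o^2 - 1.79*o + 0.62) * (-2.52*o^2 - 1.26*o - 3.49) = 0.0756*o^5 - 6.8166*o^4 + 1.1883*o^3 - 8.7998*o^2 + 5.4659*o - 2.1638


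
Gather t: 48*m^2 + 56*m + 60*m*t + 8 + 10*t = 48*m^2 + 56*m + t*(60*m + 10) + 8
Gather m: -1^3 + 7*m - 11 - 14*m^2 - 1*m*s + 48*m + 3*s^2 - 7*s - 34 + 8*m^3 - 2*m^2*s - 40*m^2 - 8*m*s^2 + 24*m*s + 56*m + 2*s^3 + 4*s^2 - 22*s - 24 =8*m^3 + m^2*(-2*s - 54) + m*(-8*s^2 + 23*s + 111) + 2*s^3 + 7*s^2 - 29*s - 70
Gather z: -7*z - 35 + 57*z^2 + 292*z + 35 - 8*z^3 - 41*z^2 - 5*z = -8*z^3 + 16*z^2 + 280*z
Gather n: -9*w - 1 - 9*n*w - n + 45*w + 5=n*(-9*w - 1) + 36*w + 4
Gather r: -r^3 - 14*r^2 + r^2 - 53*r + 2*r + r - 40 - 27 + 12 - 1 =-r^3 - 13*r^2 - 50*r - 56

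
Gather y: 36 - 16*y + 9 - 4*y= 45 - 20*y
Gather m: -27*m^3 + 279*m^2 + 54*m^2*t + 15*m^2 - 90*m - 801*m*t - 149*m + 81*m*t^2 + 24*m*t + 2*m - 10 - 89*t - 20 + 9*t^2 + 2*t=-27*m^3 + m^2*(54*t + 294) + m*(81*t^2 - 777*t - 237) + 9*t^2 - 87*t - 30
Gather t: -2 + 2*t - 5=2*t - 7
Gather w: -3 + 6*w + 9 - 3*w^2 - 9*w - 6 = -3*w^2 - 3*w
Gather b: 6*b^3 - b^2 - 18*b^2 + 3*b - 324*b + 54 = 6*b^3 - 19*b^2 - 321*b + 54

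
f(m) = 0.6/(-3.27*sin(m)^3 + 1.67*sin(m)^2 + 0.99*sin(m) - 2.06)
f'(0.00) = -0.14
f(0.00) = -0.29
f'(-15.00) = -2.01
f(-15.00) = -0.55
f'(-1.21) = 1.71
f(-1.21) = 0.52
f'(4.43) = -0.93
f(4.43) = 0.42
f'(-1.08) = 7.31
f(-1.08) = 0.98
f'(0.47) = -0.11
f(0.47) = -0.38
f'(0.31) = -0.22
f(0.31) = -0.35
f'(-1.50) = 0.15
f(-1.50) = 0.32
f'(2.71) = 0.14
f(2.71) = -0.38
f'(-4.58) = -0.06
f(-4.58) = -0.23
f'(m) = 0.6*(9.81*sin(m)^2*cos(m) - 3.34*sin(m)*cos(m) - 0.99*cos(m))/(-3.27*sin(m)^3 + 1.67*sin(m)^2 + 0.99*sin(m) - 2.06)^2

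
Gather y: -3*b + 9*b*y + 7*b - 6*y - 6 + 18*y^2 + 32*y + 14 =4*b + 18*y^2 + y*(9*b + 26) + 8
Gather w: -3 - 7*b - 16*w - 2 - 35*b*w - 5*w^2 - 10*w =-7*b - 5*w^2 + w*(-35*b - 26) - 5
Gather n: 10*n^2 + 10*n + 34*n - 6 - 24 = 10*n^2 + 44*n - 30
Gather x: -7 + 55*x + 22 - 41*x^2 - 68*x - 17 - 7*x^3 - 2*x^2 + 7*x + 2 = -7*x^3 - 43*x^2 - 6*x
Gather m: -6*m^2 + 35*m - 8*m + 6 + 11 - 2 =-6*m^2 + 27*m + 15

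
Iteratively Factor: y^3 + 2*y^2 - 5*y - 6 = (y - 2)*(y^2 + 4*y + 3) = (y - 2)*(y + 3)*(y + 1)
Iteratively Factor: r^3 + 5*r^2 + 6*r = (r)*(r^2 + 5*r + 6) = r*(r + 3)*(r + 2)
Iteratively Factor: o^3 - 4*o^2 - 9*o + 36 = (o - 3)*(o^2 - o - 12) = (o - 4)*(o - 3)*(o + 3)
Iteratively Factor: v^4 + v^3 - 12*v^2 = (v)*(v^3 + v^2 - 12*v) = v*(v - 3)*(v^2 + 4*v) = v*(v - 3)*(v + 4)*(v)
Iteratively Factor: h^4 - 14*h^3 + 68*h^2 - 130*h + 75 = (h - 5)*(h^3 - 9*h^2 + 23*h - 15) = (h - 5)*(h - 3)*(h^2 - 6*h + 5) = (h - 5)^2*(h - 3)*(h - 1)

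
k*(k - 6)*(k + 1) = k^3 - 5*k^2 - 6*k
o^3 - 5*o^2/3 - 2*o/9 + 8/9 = (o - 4/3)*(o - 1)*(o + 2/3)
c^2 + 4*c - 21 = (c - 3)*(c + 7)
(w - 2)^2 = w^2 - 4*w + 4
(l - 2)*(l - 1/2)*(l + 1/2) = l^3 - 2*l^2 - l/4 + 1/2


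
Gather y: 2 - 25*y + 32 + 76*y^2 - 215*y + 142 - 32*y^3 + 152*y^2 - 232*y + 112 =-32*y^3 + 228*y^2 - 472*y + 288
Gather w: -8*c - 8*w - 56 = -8*c - 8*w - 56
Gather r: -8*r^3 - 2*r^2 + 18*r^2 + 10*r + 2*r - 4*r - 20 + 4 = -8*r^3 + 16*r^2 + 8*r - 16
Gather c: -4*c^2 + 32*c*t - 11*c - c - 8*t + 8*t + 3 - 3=-4*c^2 + c*(32*t - 12)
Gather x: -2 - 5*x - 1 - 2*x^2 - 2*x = -2*x^2 - 7*x - 3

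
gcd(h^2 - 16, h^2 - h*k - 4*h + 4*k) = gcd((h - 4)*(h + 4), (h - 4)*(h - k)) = h - 4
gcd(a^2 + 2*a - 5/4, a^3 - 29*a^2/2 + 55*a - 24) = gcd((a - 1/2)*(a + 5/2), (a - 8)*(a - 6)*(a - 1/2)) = a - 1/2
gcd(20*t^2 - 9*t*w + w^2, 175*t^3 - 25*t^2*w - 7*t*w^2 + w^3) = 5*t - w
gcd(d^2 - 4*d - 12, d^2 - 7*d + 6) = d - 6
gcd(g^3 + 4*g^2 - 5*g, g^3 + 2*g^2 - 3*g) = g^2 - g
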